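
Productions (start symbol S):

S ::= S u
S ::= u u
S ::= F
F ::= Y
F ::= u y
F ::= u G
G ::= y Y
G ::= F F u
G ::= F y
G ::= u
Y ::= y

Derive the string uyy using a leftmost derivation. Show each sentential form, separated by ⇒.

S ⇒ F   [S ::= F]
F ⇒ uG   [F ::= u G]
uG ⇒ uFy   [G ::= F y]
uFy ⇒ uYy   [F ::= Y]
uYy ⇒ uyy   [Y ::= y]

S ⇒ F ⇒ uG ⇒ uFy ⇒ uYy ⇒ uyy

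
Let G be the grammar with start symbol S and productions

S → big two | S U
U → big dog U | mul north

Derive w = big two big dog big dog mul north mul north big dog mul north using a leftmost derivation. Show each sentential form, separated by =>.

S => S U => S U U => S U U U => big two U U U => big two big dog U U U => big two big dog big dog U U U => big two big dog big dog mul north U U => big two big dog big dog mul north mul north U => big two big dog big dog mul north mul north big dog U => big two big dog big dog mul north mul north big dog mul north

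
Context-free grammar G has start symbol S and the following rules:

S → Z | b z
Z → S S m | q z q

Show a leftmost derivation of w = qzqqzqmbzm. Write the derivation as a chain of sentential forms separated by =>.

S=>Z=>SSm=>ZSm=>SSmSm=>ZSmSm=>qzqSmSm=>qzqZmSm=>qzqqzqmSm=>qzqqzqmbzm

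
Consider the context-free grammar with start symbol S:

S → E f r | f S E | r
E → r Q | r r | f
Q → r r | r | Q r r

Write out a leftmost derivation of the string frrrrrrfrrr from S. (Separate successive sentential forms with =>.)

S => fSE => fEfrE => frQfrE => frQrrfrE => frQrrrrfrE => frrrrrrfrE => frrrrrrfrrr

S => fSE   [S → f S E]
fSE => fEfrE   [S → E f r]
fEfrE => frQfrE   [E → r Q]
frQfrE => frQrrfrE   [Q → Q r r]
frQrrfrE => frQrrrrfrE   [Q → Q r r]
frQrrrrfrE => frrrrrrfrE   [Q → r]
frrrrrrfrE => frrrrrrfrrr   [E → r r]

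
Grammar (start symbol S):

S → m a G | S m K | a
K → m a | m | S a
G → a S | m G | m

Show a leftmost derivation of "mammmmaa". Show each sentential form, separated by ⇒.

S ⇒ SmK   [S → S m K]
SmK ⇒ maGmK   [S → m a G]
maGmK ⇒ mamGmK   [G → m G]
mamGmK ⇒ mammGmK   [G → m G]
mammGmK ⇒ mammmmK   [G → m]
mammmmK ⇒ mammmmSa   [K → S a]
mammmmSa ⇒ mammmmaa   [S → a]

S⇒SmK⇒maGmK⇒mamGmK⇒mammGmK⇒mammmmK⇒mammmmSa⇒mammmmaa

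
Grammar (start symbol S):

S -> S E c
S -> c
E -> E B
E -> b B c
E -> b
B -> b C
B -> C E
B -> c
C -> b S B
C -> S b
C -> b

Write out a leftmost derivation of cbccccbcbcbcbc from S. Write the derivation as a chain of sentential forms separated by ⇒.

S ⇒ SEc   [S -> S E c]
SEc ⇒ SEcEc   [S -> S E c]
SEcEc ⇒ SEcEcEc   [S -> S E c]
SEcEcEc ⇒ SEcEcEcEc   [S -> S E c]
SEcEcEcEc ⇒ SEcEcEcEcEc   [S -> S E c]
SEcEcEcEcEc ⇒ cEcEcEcEcEc   [S -> c]
cEcEcEcEcEc ⇒ cEBcEcEcEcEc   [E -> E B]
cEBcEcEcEcEc ⇒ cbBcBcEcEcEcEc   [E -> b B c]
cbBcBcEcEcEcEc ⇒ cbccBcEcEcEcEc   [B -> c]
cbccBcEcEcEcEc ⇒ cbccccEcEcEcEc   [B -> c]
cbccccEcEcEcEc ⇒ cbccccbcEcEcEc   [E -> b]
cbccccbcEcEcEc ⇒ cbccccbcbcEcEc   [E -> b]
cbccccbcbcEcEc ⇒ cbccccbcbcbcEc   [E -> b]
cbccccbcbcbcEc ⇒ cbccccbcbcbcbc   [E -> b]

S⇒SEc⇒SEcEc⇒SEcEcEc⇒SEcEcEcEc⇒SEcEcEcEcEc⇒cEcEcEcEcEc⇒cEBcEcEcEcEc⇒cbBcBcEcEcEcEc⇒cbccBcEcEcEcEc⇒cbccccEcEcEcEc⇒cbccccbcEcEcEc⇒cbccccbcbcEcEc⇒cbccccbcbcbcEc⇒cbccccbcbcbcbc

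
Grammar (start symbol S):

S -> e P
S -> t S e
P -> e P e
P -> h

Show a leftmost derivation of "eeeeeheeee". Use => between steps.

S => eP   [S -> e P]
eP => eePe   [P -> e P e]
eePe => eeePee   [P -> e P e]
eeePee => eeeePeee   [P -> e P e]
eeeePeee => eeeeePeeee   [P -> e P e]
eeeeePeeee => eeeeeheeee   [P -> h]

S => eP => eePe => eeePee => eeeePeee => eeeeePeeee => eeeeeheeee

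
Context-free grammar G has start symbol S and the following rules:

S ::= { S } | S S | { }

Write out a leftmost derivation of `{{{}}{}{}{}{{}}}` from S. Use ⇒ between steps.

S ⇒ {S}   [S ::= { S }]
{S} ⇒ {SS}   [S ::= S S]
{SS} ⇒ {SSS}   [S ::= S S]
{SSS} ⇒ {SSSS}   [S ::= S S]
{SSSS} ⇒ {{S}SSS}   [S ::= { S }]
{{S}SSS} ⇒ {{{}}SSS}   [S ::= { }]
{{{}}SSS} ⇒ {{{}}SSSS}   [S ::= S S]
{{{}}SSSS} ⇒ {{{}}{}SSS}   [S ::= { }]
{{{}}{}SSS} ⇒ {{{}}{}{}SS}   [S ::= { }]
{{{}}{}{}SS} ⇒ {{{}}{}{}{}S}   [S ::= { }]
{{{}}{}{}{}S} ⇒ {{{}}{}{}{}{S}}   [S ::= { S }]
{{{}}{}{}{}{S}} ⇒ {{{}}{}{}{}{{}}}   [S ::= { }]

S⇒{S}⇒{SS}⇒{SSS}⇒{SSSS}⇒{{S}SSS}⇒{{{}}SSS}⇒{{{}}SSSS}⇒{{{}}{}SSS}⇒{{{}}{}{}SS}⇒{{{}}{}{}{}S}⇒{{{}}{}{}{}{S}}⇒{{{}}{}{}{}{{}}}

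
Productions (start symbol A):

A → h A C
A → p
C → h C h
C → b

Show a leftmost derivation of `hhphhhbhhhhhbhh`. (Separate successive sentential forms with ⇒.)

A ⇒ hAC ⇒ hhACC ⇒ hhpCC ⇒ hhphChC ⇒ hhphhChhC ⇒ hhphhhChhhC ⇒ hhphhhbhhhC ⇒ hhphhhbhhhhCh ⇒ hhphhhbhhhhhChh ⇒ hhphhhbhhhhhbhh

A ⇒ hAC   [A → h A C]
hAC ⇒ hhACC   [A → h A C]
hhACC ⇒ hhpCC   [A → p]
hhpCC ⇒ hhphChC   [C → h C h]
hhphChC ⇒ hhphhChhC   [C → h C h]
hhphhChhC ⇒ hhphhhChhhC   [C → h C h]
hhphhhChhhC ⇒ hhphhhbhhhC   [C → b]
hhphhhbhhhC ⇒ hhphhhbhhhhCh   [C → h C h]
hhphhhbhhhhCh ⇒ hhphhhbhhhhhChh   [C → h C h]
hhphhhbhhhhhChh ⇒ hhphhhbhhhhhbhh   [C → b]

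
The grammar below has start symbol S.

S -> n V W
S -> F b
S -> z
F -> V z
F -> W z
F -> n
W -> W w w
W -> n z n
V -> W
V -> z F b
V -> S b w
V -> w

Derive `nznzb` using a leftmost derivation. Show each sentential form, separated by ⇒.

S ⇒ Fb   [S -> F b]
Fb ⇒ Wzb   [F -> W z]
Wzb ⇒ nznzb   [W -> n z n]

S ⇒ Fb ⇒ Wzb ⇒ nznzb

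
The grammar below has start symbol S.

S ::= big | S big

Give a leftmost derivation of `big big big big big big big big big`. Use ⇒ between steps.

S ⇒ S big ⇒ S big big ⇒ S big big big ⇒ S big big big big ⇒ S big big big big big ⇒ S big big big big big big ⇒ S big big big big big big big ⇒ S big big big big big big big big ⇒ big big big big big big big big big

S ⇒ S big   [S ::= S big]
S big ⇒ S big big   [S ::= S big]
S big big ⇒ S big big big   [S ::= S big]
S big big big ⇒ S big big big big   [S ::= S big]
S big big big big ⇒ S big big big big big   [S ::= S big]
S big big big big big ⇒ S big big big big big big   [S ::= S big]
S big big big big big big ⇒ S big big big big big big big   [S ::= S big]
S big big big big big big big ⇒ S big big big big big big big big   [S ::= S big]
S big big big big big big big big ⇒ big big big big big big big big big   [S ::= big]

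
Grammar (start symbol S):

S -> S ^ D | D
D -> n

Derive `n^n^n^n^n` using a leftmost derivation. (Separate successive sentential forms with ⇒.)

S ⇒ S^D ⇒ S^D^D ⇒ S^D^D^D ⇒ S^D^D^D^D ⇒ D^D^D^D^D ⇒ n^D^D^D^D ⇒ n^n^D^D^D ⇒ n^n^n^D^D ⇒ n^n^n^n^D ⇒ n^n^n^n^n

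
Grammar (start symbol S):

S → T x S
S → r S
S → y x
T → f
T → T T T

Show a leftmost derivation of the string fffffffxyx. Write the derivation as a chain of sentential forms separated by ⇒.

S ⇒ TxS ⇒ TTTxS ⇒ TTTTTxS ⇒ TTTTTTTxS ⇒ fTTTTTTxS ⇒ ffTTTTTxS ⇒ fffTTTTxS ⇒ ffffTTTxS ⇒ fffffTTxS ⇒ ffffffTxS ⇒ fffffffxS ⇒ fffffffxyx

S ⇒ TxS   [S → T x S]
TxS ⇒ TTTxS   [T → T T T]
TTTxS ⇒ TTTTTxS   [T → T T T]
TTTTTxS ⇒ TTTTTTTxS   [T → T T T]
TTTTTTTxS ⇒ fTTTTTTxS   [T → f]
fTTTTTTxS ⇒ ffTTTTTxS   [T → f]
ffTTTTTxS ⇒ fffTTTTxS   [T → f]
fffTTTTxS ⇒ ffffTTTxS   [T → f]
ffffTTTxS ⇒ fffffTTxS   [T → f]
fffffTTxS ⇒ ffffffTxS   [T → f]
ffffffTxS ⇒ fffffffxS   [T → f]
fffffffxS ⇒ fffffffxyx   [S → y x]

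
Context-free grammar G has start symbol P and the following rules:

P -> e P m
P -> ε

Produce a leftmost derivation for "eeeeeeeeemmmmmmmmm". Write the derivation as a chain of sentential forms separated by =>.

P => ePm   [P -> e P m]
ePm => eePmm   [P -> e P m]
eePmm => eeePmmm   [P -> e P m]
eeePmmm => eeeePmmmm   [P -> e P m]
eeeePmmmm => eeeeePmmmmm   [P -> e P m]
eeeeePmmmmm => eeeeeePmmmmmm   [P -> e P m]
eeeeeePmmmmmm => eeeeeeePmmmmmmm   [P -> e P m]
eeeeeeePmmmmmmm => eeeeeeeePmmmmmmmm   [P -> e P m]
eeeeeeeePmmmmmmmm => eeeeeeeeePmmmmmmmmm   [P -> e P m]
eeeeeeeeePmmmmmmmmm => eeeeeeeeemmmmmmmmm   [P -> ε]

P=>ePm=>eePmm=>eeePmmm=>eeeePmmmm=>eeeeePmmmmm=>eeeeeePmmmmmm=>eeeeeeePmmmmmmm=>eeeeeeeePmmmmmmmm=>eeeeeeeeePmmmmmmmmm=>eeeeeeeeemmmmmmmmm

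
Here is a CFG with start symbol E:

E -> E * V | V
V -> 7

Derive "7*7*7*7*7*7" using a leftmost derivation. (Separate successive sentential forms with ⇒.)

E ⇒ E*V ⇒ E*V*V ⇒ E*V*V*V ⇒ E*V*V*V*V ⇒ E*V*V*V*V*V ⇒ V*V*V*V*V*V ⇒ 7*V*V*V*V*V ⇒ 7*7*V*V*V*V ⇒ 7*7*7*V*V*V ⇒ 7*7*7*7*V*V ⇒ 7*7*7*7*7*V ⇒ 7*7*7*7*7*7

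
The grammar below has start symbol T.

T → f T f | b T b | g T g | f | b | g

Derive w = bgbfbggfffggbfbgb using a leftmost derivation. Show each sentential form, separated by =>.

T => bTb   [T → b T b]
bTb => bgTgb   [T → g T g]
bgTgb => bgbTbgb   [T → b T b]
bgbTbgb => bgbfTfbgb   [T → f T f]
bgbfTfbgb => bgbfbTbfbgb   [T → b T b]
bgbfbTbfbgb => bgbfbgTgbfbgb   [T → g T g]
bgbfbgTgbfbgb => bgbfbggTggbfbgb   [T → g T g]
bgbfbggTggbfbgb => bgbfbggfTfggbfbgb   [T → f T f]
bgbfbggfTfggbfbgb => bgbfbggfffggbfbgb   [T → f]

T=>bTb=>bgTgb=>bgbTbgb=>bgbfTfbgb=>bgbfbTbfbgb=>bgbfbgTgbfbgb=>bgbfbggTggbfbgb=>bgbfbggfTfggbfbgb=>bgbfbggfffggbfbgb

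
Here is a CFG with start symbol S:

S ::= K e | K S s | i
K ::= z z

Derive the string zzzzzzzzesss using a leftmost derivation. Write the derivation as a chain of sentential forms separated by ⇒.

S ⇒ KSs   [S ::= K S s]
KSs ⇒ zzSs   [K ::= z z]
zzSs ⇒ zzKSss   [S ::= K S s]
zzKSss ⇒ zzzzSss   [K ::= z z]
zzzzSss ⇒ zzzzKSsss   [S ::= K S s]
zzzzKSsss ⇒ zzzzzzSsss   [K ::= z z]
zzzzzzSsss ⇒ zzzzzzKesss   [S ::= K e]
zzzzzzKesss ⇒ zzzzzzzzesss   [K ::= z z]

S ⇒ KSs ⇒ zzSs ⇒ zzKSss ⇒ zzzzSss ⇒ zzzzKSsss ⇒ zzzzzzSsss ⇒ zzzzzzKesss ⇒ zzzzzzzzesss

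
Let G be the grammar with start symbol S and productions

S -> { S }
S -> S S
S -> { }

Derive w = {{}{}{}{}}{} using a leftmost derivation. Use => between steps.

S => SS   [S -> S S]
SS => {S}S   [S -> { S }]
{S}S => {SS}S   [S -> S S]
{SS}S => {SSS}S   [S -> S S]
{SSS}S => {SSSS}S   [S -> S S]
{SSSS}S => {{}SSS}S   [S -> { }]
{{}SSS}S => {{}{}SS}S   [S -> { }]
{{}{}SS}S => {{}{}{}S}S   [S -> { }]
{{}{}{}S}S => {{}{}{}{}}S   [S -> { }]
{{}{}{}{}}S => {{}{}{}{}}{}   [S -> { }]

S => SS => {S}S => {SS}S => {SSS}S => {SSSS}S => {{}SSS}S => {{}{}SS}S => {{}{}{}S}S => {{}{}{}{}}S => {{}{}{}{}}{}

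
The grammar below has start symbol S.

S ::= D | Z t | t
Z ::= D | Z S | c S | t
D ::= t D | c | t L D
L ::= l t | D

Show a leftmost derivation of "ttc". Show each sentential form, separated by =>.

S => D   [S ::= D]
D => tD   [D ::= t D]
tD => ttD   [D ::= t D]
ttD => ttc   [D ::= c]

S => D => tD => ttD => ttc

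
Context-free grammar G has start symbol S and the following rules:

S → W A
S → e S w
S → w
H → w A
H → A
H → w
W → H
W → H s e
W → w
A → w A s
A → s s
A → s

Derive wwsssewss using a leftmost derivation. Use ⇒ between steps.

S⇒WA⇒HseA⇒wAseA⇒wwAsseA⇒wwssseA⇒wwsssewAs⇒wwsssewss

S ⇒ WA   [S → W A]
WA ⇒ HseA   [W → H s e]
HseA ⇒ wAseA   [H → w A]
wAseA ⇒ wwAsseA   [A → w A s]
wwAsseA ⇒ wwssseA   [A → s]
wwssseA ⇒ wwsssewAs   [A → w A s]
wwsssewAs ⇒ wwsssewss   [A → s]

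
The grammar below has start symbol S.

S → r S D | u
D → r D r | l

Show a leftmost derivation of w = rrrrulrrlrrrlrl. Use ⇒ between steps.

S ⇒ rSD   [S → r S D]
rSD ⇒ rrSDD   [S → r S D]
rrSDD ⇒ rrrSDDD   [S → r S D]
rrrSDDD ⇒ rrrrSDDDD   [S → r S D]
rrrrSDDDD ⇒ rrrruDDDD   [S → u]
rrrruDDDD ⇒ rrrrulDDD   [D → l]
rrrrulDDD ⇒ rrrrulrDrDD   [D → r D r]
rrrrulrDrDD ⇒ rrrrulrrDrrDD   [D → r D r]
rrrrulrrDrrDD ⇒ rrrrulrrlrrDD   [D → l]
rrrrulrrlrrDD ⇒ rrrrulrrlrrrDrD   [D → r D r]
rrrrulrrlrrrDrD ⇒ rrrrulrrlrrrlrD   [D → l]
rrrrulrrlrrrlrD ⇒ rrrrulrrlrrrlrl   [D → l]

S⇒rSD⇒rrSDD⇒rrrSDDD⇒rrrrSDDDD⇒rrrruDDDD⇒rrrrulDDD⇒rrrrulrDrDD⇒rrrrulrrDrrDD⇒rrrrulrrlrrDD⇒rrrrulrrlrrrDrD⇒rrrrulrrlrrrlrD⇒rrrrulrrlrrrlrl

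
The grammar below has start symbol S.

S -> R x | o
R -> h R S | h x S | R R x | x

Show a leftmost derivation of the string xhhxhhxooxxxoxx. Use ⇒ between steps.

S ⇒ Rx   [S -> R x]
Rx ⇒ RRxx   [R -> R R x]
RRxx ⇒ xRxx   [R -> x]
xRxx ⇒ xhRSxx   [R -> h R S]
xhRSxx ⇒ xhhRSSxx   [R -> h R S]
xhhRSSxx ⇒ xhhxSSxx   [R -> x]
xhhxSSxx ⇒ xhhxRxSxx   [S -> R x]
xhhxRxSxx ⇒ xhhxRRxxSxx   [R -> R R x]
xhhxRRxxSxx ⇒ xhhxhRSRxxSxx   [R -> h R S]
xhhxhRSRxxSxx ⇒ xhhxhhxSSRxxSxx   [R -> h x S]
xhhxhhxSSRxxSxx ⇒ xhhxhhxoSRxxSxx   [S -> o]
xhhxhhxoSRxxSxx ⇒ xhhxhhxooRxxSxx   [S -> o]
xhhxhhxooRxxSxx ⇒ xhhxhhxooxxxSxx   [R -> x]
xhhxhhxooxxxSxx ⇒ xhhxhhxooxxxoxx   [S -> o]

S⇒Rx⇒RRxx⇒xRxx⇒xhRSxx⇒xhhRSSxx⇒xhhxSSxx⇒xhhxRxSxx⇒xhhxRRxxSxx⇒xhhxhRSRxxSxx⇒xhhxhhxSSRxxSxx⇒xhhxhhxoSRxxSxx⇒xhhxhhxooRxxSxx⇒xhhxhhxooxxxSxx⇒xhhxhhxooxxxoxx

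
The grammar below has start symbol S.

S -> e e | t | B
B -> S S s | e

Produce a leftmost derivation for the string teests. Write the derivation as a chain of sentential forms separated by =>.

S => B => SSs => BSs => SSsSs => tSsSs => teesSs => teests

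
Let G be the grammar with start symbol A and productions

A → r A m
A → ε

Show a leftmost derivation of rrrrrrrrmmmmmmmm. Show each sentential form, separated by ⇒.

A ⇒ rAm   [A → r A m]
rAm ⇒ rrAmm   [A → r A m]
rrAmm ⇒ rrrAmmm   [A → r A m]
rrrAmmm ⇒ rrrrAmmmm   [A → r A m]
rrrrAmmmm ⇒ rrrrrAmmmmm   [A → r A m]
rrrrrAmmmmm ⇒ rrrrrrAmmmmmm   [A → r A m]
rrrrrrAmmmmmm ⇒ rrrrrrrAmmmmmmm   [A → r A m]
rrrrrrrAmmmmmmm ⇒ rrrrrrrrAmmmmmmmm   [A → r A m]
rrrrrrrrAmmmmmmmm ⇒ rrrrrrrrmmmmmmmm   [A → ε]

A ⇒ rAm ⇒ rrAmm ⇒ rrrAmmm ⇒ rrrrAmmmm ⇒ rrrrrAmmmmm ⇒ rrrrrrAmmmmmm ⇒ rrrrrrrAmmmmmmm ⇒ rrrrrrrrAmmmmmmmm ⇒ rrrrrrrrmmmmmmmm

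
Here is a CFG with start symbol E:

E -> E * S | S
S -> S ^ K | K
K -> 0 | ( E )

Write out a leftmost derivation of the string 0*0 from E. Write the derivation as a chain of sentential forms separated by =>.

E => E*S => S*S => K*S => 0*S => 0*K => 0*0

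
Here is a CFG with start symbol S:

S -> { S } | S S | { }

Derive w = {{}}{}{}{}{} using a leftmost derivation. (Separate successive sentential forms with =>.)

S=>SS=>SSS=>SSSS=>{S}SSS=>{{}}SSS=>{{}}SSSS=>{{}}{}SSS=>{{}}{}{}SS=>{{}}{}{}{}S=>{{}}{}{}{}{}

S => SS   [S -> S S]
SS => SSS   [S -> S S]
SSS => SSSS   [S -> S S]
SSSS => {S}SSS   [S -> { S }]
{S}SSS => {{}}SSS   [S -> { }]
{{}}SSS => {{}}SSSS   [S -> S S]
{{}}SSSS => {{}}{}SSS   [S -> { }]
{{}}{}SSS => {{}}{}{}SS   [S -> { }]
{{}}{}{}SS => {{}}{}{}{}S   [S -> { }]
{{}}{}{}{}S => {{}}{}{}{}{}   [S -> { }]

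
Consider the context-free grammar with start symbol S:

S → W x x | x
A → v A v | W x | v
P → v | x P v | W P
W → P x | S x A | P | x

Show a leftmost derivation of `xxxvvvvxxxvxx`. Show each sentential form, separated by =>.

S => Wxx => SxAxx => WxxxAxx => PxxxAxx => xPvxxxAxx => xxPvvxxxAxx => xxxPvvvxxxAxx => xxxvvvvxxxAxx => xxxvvvvxxxvxx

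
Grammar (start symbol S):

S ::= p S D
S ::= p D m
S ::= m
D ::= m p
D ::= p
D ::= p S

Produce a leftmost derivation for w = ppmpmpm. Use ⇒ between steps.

S ⇒ pSD   [S ::= p S D]
pSD ⇒ ppDmD   [S ::= p D m]
ppDmD ⇒ ppmpmD   [D ::= m p]
ppmpmD ⇒ ppmpmpS   [D ::= p S]
ppmpmpS ⇒ ppmpmpm   [S ::= m]

S⇒pSD⇒ppDmD⇒ppmpmD⇒ppmpmpS⇒ppmpmpm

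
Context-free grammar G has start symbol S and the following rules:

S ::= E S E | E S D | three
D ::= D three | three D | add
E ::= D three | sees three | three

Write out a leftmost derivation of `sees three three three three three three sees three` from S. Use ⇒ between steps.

S ⇒ E S E ⇒ sees three S E ⇒ sees three E S E E ⇒ sees three three S E E ⇒ sees three three E S E E E ⇒ sees three three three S E E E ⇒ sees three three three three E E E ⇒ sees three three three three three E E ⇒ sees three three three three three three E ⇒ sees three three three three three three sees three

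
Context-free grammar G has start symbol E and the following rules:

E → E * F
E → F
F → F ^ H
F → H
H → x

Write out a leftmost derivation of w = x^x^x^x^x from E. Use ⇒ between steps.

E⇒F⇒F^H⇒F^H^H⇒F^H^H^H⇒F^H^H^H^H⇒H^H^H^H^H⇒x^H^H^H^H⇒x^x^H^H^H⇒x^x^x^H^H⇒x^x^x^x^H⇒x^x^x^x^x

E ⇒ F   [E → F]
F ⇒ F^H   [F → F ^ H]
F^H ⇒ F^H^H   [F → F ^ H]
F^H^H ⇒ F^H^H^H   [F → F ^ H]
F^H^H^H ⇒ F^H^H^H^H   [F → F ^ H]
F^H^H^H^H ⇒ H^H^H^H^H   [F → H]
H^H^H^H^H ⇒ x^H^H^H^H   [H → x]
x^H^H^H^H ⇒ x^x^H^H^H   [H → x]
x^x^H^H^H ⇒ x^x^x^H^H   [H → x]
x^x^x^H^H ⇒ x^x^x^x^H   [H → x]
x^x^x^x^H ⇒ x^x^x^x^x   [H → x]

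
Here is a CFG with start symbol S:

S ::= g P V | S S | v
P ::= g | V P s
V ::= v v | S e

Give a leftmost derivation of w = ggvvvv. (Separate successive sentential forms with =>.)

S => SS => gPVS => ggVS => ggvvS => ggvvSS => ggvvvS => ggvvvv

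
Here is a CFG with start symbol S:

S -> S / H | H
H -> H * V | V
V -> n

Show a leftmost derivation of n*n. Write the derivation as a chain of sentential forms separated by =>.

S => H   [S -> H]
H => H*V   [H -> H * V]
H*V => V*V   [H -> V]
V*V => n*V   [V -> n]
n*V => n*n   [V -> n]

S=>H=>H*V=>V*V=>n*V=>n*n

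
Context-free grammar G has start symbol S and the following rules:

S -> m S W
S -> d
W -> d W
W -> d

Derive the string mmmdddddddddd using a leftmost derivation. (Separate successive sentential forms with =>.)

S=>mSW=>mmSWW=>mmmSWWW=>mmmdWWW=>mmmddWWW=>mmmdddWWW=>mmmddddWWW=>mmmdddddWW=>mmmddddddW=>mmmdddddddW=>mmmddddddddW=>mmmdddddddddW=>mmmdddddddddd

S => mSW   [S -> m S W]
mSW => mmSWW   [S -> m S W]
mmSWW => mmmSWWW   [S -> m S W]
mmmSWWW => mmmdWWW   [S -> d]
mmmdWWW => mmmddWWW   [W -> d W]
mmmddWWW => mmmdddWWW   [W -> d W]
mmmdddWWW => mmmddddWWW   [W -> d W]
mmmddddWWW => mmmdddddWW   [W -> d]
mmmdddddWW => mmmddddddW   [W -> d]
mmmddddddW => mmmdddddddW   [W -> d W]
mmmdddddddW => mmmddddddddW   [W -> d W]
mmmddddddddW => mmmdddddddddW   [W -> d W]
mmmdddddddddW => mmmdddddddddd   [W -> d]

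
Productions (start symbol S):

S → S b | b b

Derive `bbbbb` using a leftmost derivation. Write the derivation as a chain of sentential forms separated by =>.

S=>Sb=>Sbb=>Sbbb=>bbbbb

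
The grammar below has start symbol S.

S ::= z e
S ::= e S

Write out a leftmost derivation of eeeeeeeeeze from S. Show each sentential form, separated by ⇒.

S ⇒ eS   [S ::= e S]
eS ⇒ eeS   [S ::= e S]
eeS ⇒ eeeS   [S ::= e S]
eeeS ⇒ eeeeS   [S ::= e S]
eeeeS ⇒ eeeeeS   [S ::= e S]
eeeeeS ⇒ eeeeeeS   [S ::= e S]
eeeeeeS ⇒ eeeeeeeS   [S ::= e S]
eeeeeeeS ⇒ eeeeeeeeS   [S ::= e S]
eeeeeeeeS ⇒ eeeeeeeeeS   [S ::= e S]
eeeeeeeeeS ⇒ eeeeeeeeeze   [S ::= z e]

S ⇒ eS ⇒ eeS ⇒ eeeS ⇒ eeeeS ⇒ eeeeeS ⇒ eeeeeeS ⇒ eeeeeeeS ⇒ eeeeeeeeS ⇒ eeeeeeeeeS ⇒ eeeeeeeeeze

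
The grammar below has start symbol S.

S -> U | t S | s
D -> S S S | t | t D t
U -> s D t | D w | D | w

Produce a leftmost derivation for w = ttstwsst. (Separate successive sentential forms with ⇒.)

S⇒tS⇒ttS⇒ttU⇒ttsDt⇒ttsSSSt⇒ttstSSSt⇒ttstUSSt⇒ttstwSSt⇒ttstwsSt⇒ttstwsst

S ⇒ tS   [S -> t S]
tS ⇒ ttS   [S -> t S]
ttS ⇒ ttU   [S -> U]
ttU ⇒ ttsDt   [U -> s D t]
ttsDt ⇒ ttsSSSt   [D -> S S S]
ttsSSSt ⇒ ttstSSSt   [S -> t S]
ttstSSSt ⇒ ttstUSSt   [S -> U]
ttstUSSt ⇒ ttstwSSt   [U -> w]
ttstwSSt ⇒ ttstwsSt   [S -> s]
ttstwsSt ⇒ ttstwsst   [S -> s]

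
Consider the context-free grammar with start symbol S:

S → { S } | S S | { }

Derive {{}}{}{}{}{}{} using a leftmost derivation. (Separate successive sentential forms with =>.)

S => SS => SSS => SSSS => SSSSS => {S}SSSS => {{}}SSSS => {{}}SSSSS => {{}}{}SSSS => {{}}{}{}SSS => {{}}{}{}{}SS => {{}}{}{}{}{}S => {{}}{}{}{}{}{}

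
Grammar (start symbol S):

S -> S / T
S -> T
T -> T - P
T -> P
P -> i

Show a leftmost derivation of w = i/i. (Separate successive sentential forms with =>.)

S => S/T   [S -> S / T]
S/T => T/T   [S -> T]
T/T => P/T   [T -> P]
P/T => i/T   [P -> i]
i/T => i/P   [T -> P]
i/P => i/i   [P -> i]

S => S/T => T/T => P/T => i/T => i/P => i/i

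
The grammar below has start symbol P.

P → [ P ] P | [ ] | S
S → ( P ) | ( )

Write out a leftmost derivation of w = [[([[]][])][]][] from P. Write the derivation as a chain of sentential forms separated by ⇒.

P ⇒ [P]P ⇒ [[P]P]P ⇒ [[S]P]P ⇒ [[(P)]P]P ⇒ [[([P]P)]P]P ⇒ [[([[]]P)]P]P ⇒ [[([[]][])]P]P ⇒ [[([[]][])][]]P ⇒ [[([[]][])][]][]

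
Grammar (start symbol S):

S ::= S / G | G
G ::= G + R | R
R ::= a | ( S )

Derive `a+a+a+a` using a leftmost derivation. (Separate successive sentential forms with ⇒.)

S ⇒ G   [S ::= G]
G ⇒ G+R   [G ::= G + R]
G+R ⇒ G+R+R   [G ::= G + R]
G+R+R ⇒ G+R+R+R   [G ::= G + R]
G+R+R+R ⇒ R+R+R+R   [G ::= R]
R+R+R+R ⇒ a+R+R+R   [R ::= a]
a+R+R+R ⇒ a+a+R+R   [R ::= a]
a+a+R+R ⇒ a+a+a+R   [R ::= a]
a+a+a+R ⇒ a+a+a+a   [R ::= a]

S ⇒ G ⇒ G+R ⇒ G+R+R ⇒ G+R+R+R ⇒ R+R+R+R ⇒ a+R+R+R ⇒ a+a+R+R ⇒ a+a+a+R ⇒ a+a+a+a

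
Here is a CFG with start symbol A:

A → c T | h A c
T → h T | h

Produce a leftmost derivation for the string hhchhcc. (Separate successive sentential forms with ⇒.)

A ⇒ hAc   [A → h A c]
hAc ⇒ hhAcc   [A → h A c]
hhAcc ⇒ hhcTcc   [A → c T]
hhcTcc ⇒ hhchTcc   [T → h T]
hhchTcc ⇒ hhchhcc   [T → h]

A ⇒ hAc ⇒ hhAcc ⇒ hhcTcc ⇒ hhchTcc ⇒ hhchhcc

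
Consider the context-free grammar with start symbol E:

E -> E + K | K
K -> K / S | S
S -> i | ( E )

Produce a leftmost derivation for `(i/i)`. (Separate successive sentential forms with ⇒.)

E ⇒ K ⇒ S ⇒ (E) ⇒ (K) ⇒ (K/S) ⇒ (S/S) ⇒ (i/S) ⇒ (i/i)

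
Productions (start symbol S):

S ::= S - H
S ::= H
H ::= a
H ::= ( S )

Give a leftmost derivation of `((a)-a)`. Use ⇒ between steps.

S ⇒ H ⇒ (S) ⇒ (S-H) ⇒ (H-H) ⇒ ((S)-H) ⇒ ((H)-H) ⇒ ((a)-H) ⇒ ((a)-a)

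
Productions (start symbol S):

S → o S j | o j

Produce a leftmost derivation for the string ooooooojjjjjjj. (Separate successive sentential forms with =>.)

S => oSj   [S → o S j]
oSj => ooSjj   [S → o S j]
ooSjj => oooSjjj   [S → o S j]
oooSjjj => ooooSjjjj   [S → o S j]
ooooSjjjj => oooooSjjjjj   [S → o S j]
oooooSjjjjj => ooooooSjjjjjj   [S → o S j]
ooooooSjjjjjj => ooooooojjjjjjj   [S → o j]

S => oSj => ooSjj => oooSjjj => ooooSjjjj => oooooSjjjjj => ooooooSjjjjjj => ooooooojjjjjjj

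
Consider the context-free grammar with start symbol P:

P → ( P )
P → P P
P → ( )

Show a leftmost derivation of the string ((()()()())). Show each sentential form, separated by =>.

P => (P) => ((P)) => ((PP)) => ((PPP)) => ((PPPP)) => ((()PPP)) => ((()()PP)) => ((()()()P)) => ((()()()()))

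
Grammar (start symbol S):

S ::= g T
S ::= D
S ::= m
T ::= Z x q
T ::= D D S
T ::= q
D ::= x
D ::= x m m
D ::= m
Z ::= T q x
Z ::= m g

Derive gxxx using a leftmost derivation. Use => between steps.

S => gT => gDDS => gxDS => gxxS => gxxD => gxxx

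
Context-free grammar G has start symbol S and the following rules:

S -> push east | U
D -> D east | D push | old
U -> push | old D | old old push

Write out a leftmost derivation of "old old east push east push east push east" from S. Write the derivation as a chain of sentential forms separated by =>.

S => U => old D => old D east => old D push east => old D east push east => old D push east push east => old D east push east push east => old D push east push east push east => old D east push east push east push east => old old east push east push east push east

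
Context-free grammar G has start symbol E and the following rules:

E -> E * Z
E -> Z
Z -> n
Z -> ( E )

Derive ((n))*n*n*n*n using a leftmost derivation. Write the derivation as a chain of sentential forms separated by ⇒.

E⇒E*Z⇒E*Z*Z⇒E*Z*Z*Z⇒E*Z*Z*Z*Z⇒Z*Z*Z*Z*Z⇒(E)*Z*Z*Z*Z⇒(Z)*Z*Z*Z*Z⇒((E))*Z*Z*Z*Z⇒((Z))*Z*Z*Z*Z⇒((n))*Z*Z*Z*Z⇒((n))*n*Z*Z*Z⇒((n))*n*n*Z*Z⇒((n))*n*n*n*Z⇒((n))*n*n*n*n

E ⇒ E*Z   [E -> E * Z]
E*Z ⇒ E*Z*Z   [E -> E * Z]
E*Z*Z ⇒ E*Z*Z*Z   [E -> E * Z]
E*Z*Z*Z ⇒ E*Z*Z*Z*Z   [E -> E * Z]
E*Z*Z*Z*Z ⇒ Z*Z*Z*Z*Z   [E -> Z]
Z*Z*Z*Z*Z ⇒ (E)*Z*Z*Z*Z   [Z -> ( E )]
(E)*Z*Z*Z*Z ⇒ (Z)*Z*Z*Z*Z   [E -> Z]
(Z)*Z*Z*Z*Z ⇒ ((E))*Z*Z*Z*Z   [Z -> ( E )]
((E))*Z*Z*Z*Z ⇒ ((Z))*Z*Z*Z*Z   [E -> Z]
((Z))*Z*Z*Z*Z ⇒ ((n))*Z*Z*Z*Z   [Z -> n]
((n))*Z*Z*Z*Z ⇒ ((n))*n*Z*Z*Z   [Z -> n]
((n))*n*Z*Z*Z ⇒ ((n))*n*n*Z*Z   [Z -> n]
((n))*n*n*Z*Z ⇒ ((n))*n*n*n*Z   [Z -> n]
((n))*n*n*n*Z ⇒ ((n))*n*n*n*n   [Z -> n]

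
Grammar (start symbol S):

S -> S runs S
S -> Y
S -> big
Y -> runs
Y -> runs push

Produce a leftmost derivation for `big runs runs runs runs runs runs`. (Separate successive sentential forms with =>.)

S => S runs S => S runs S runs S => big runs S runs S => big runs Y runs S => big runs runs runs S => big runs runs runs S runs S => big runs runs runs Y runs S => big runs runs runs runs runs S => big runs runs runs runs runs Y => big runs runs runs runs runs runs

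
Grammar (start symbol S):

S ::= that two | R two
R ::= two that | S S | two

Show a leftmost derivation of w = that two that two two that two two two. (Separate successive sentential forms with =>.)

S => R two   [S ::= R two]
R two => S S two   [R ::= S S]
S S two => that two S two   [S ::= that two]
that two S two => that two R two two   [S ::= R two]
that two R two two => that two S S two two   [R ::= S S]
that two S S two two => that two that two S two two   [S ::= that two]
that two that two S two two => that two that two R two two two   [S ::= R two]
that two that two R two two two => that two that two two that two two two   [R ::= two that]

S => R two => S S two => that two S two => that two R two two => that two S S two two => that two that two S two two => that two that two R two two two => that two that two two that two two two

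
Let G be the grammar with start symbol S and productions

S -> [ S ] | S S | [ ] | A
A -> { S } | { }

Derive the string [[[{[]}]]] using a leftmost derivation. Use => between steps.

S => [S] => [[S]] => [[[S]]] => [[[A]]] => [[[{S}]]] => [[[{[]}]]]

S => [S]   [S -> [ S ]]
[S] => [[S]]   [S -> [ S ]]
[[S]] => [[[S]]]   [S -> [ S ]]
[[[S]]] => [[[A]]]   [S -> A]
[[[A]]] => [[[{S}]]]   [A -> { S }]
[[[{S}]]] => [[[{[]}]]]   [S -> [ ]]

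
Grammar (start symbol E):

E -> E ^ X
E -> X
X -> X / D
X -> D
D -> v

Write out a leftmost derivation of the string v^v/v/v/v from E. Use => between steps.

E => E^X => X^X => D^X => v^X => v^X/D => v^X/D/D => v^X/D/D/D => v^D/D/D/D => v^v/D/D/D => v^v/v/D/D => v^v/v/v/D => v^v/v/v/v

E => E^X   [E -> E ^ X]
E^X => X^X   [E -> X]
X^X => D^X   [X -> D]
D^X => v^X   [D -> v]
v^X => v^X/D   [X -> X / D]
v^X/D => v^X/D/D   [X -> X / D]
v^X/D/D => v^X/D/D/D   [X -> X / D]
v^X/D/D/D => v^D/D/D/D   [X -> D]
v^D/D/D/D => v^v/D/D/D   [D -> v]
v^v/D/D/D => v^v/v/D/D   [D -> v]
v^v/v/D/D => v^v/v/v/D   [D -> v]
v^v/v/v/D => v^v/v/v/v   [D -> v]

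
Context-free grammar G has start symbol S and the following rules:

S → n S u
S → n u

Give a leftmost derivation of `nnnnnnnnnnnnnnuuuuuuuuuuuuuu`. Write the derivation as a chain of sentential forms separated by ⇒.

S ⇒ nSu   [S → n S u]
nSu ⇒ nnSuu   [S → n S u]
nnSuu ⇒ nnnSuuu   [S → n S u]
nnnSuuu ⇒ nnnnSuuuu   [S → n S u]
nnnnSuuuu ⇒ nnnnnSuuuuu   [S → n S u]
nnnnnSuuuuu ⇒ nnnnnnSuuuuuu   [S → n S u]
nnnnnnSuuuuuu ⇒ nnnnnnnSuuuuuuu   [S → n S u]
nnnnnnnSuuuuuuu ⇒ nnnnnnnnSuuuuuuuu   [S → n S u]
nnnnnnnnSuuuuuuuu ⇒ nnnnnnnnnSuuuuuuuuu   [S → n S u]
nnnnnnnnnSuuuuuuuuu ⇒ nnnnnnnnnnSuuuuuuuuuu   [S → n S u]
nnnnnnnnnnSuuuuuuuuuu ⇒ nnnnnnnnnnnSuuuuuuuuuuu   [S → n S u]
nnnnnnnnnnnSuuuuuuuuuuu ⇒ nnnnnnnnnnnnSuuuuuuuuuuuu   [S → n S u]
nnnnnnnnnnnnSuuuuuuuuuuuu ⇒ nnnnnnnnnnnnnSuuuuuuuuuuuuu   [S → n S u]
nnnnnnnnnnnnnSuuuuuuuuuuuuu ⇒ nnnnnnnnnnnnnnuuuuuuuuuuuuuu   [S → n u]

S ⇒ nSu ⇒ nnSuu ⇒ nnnSuuu ⇒ nnnnSuuuu ⇒ nnnnnSuuuuu ⇒ nnnnnnSuuuuuu ⇒ nnnnnnnSuuuuuuu ⇒ nnnnnnnnSuuuuuuuu ⇒ nnnnnnnnnSuuuuuuuuu ⇒ nnnnnnnnnnSuuuuuuuuuu ⇒ nnnnnnnnnnnSuuuuuuuuuuu ⇒ nnnnnnnnnnnnSuuuuuuuuuuuu ⇒ nnnnnnnnnnnnnSuuuuuuuuuuuuu ⇒ nnnnnnnnnnnnnnuuuuuuuuuuuuuu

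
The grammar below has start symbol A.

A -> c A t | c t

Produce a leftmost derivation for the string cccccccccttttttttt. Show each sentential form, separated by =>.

A => cAt   [A -> c A t]
cAt => ccAtt   [A -> c A t]
ccAtt => cccAttt   [A -> c A t]
cccAttt => ccccAtttt   [A -> c A t]
ccccAtttt => cccccAttttt   [A -> c A t]
cccccAttttt => ccccccAtttttt   [A -> c A t]
ccccccAtttttt => cccccccAttttttt   [A -> c A t]
cccccccAttttttt => ccccccccAtttttttt   [A -> c A t]
ccccccccAtttttttt => cccccccccttttttttt   [A -> c t]

A => cAt => ccAtt => cccAttt => ccccAtttt => cccccAttttt => ccccccAtttttt => cccccccAttttttt => ccccccccAtttttttt => cccccccccttttttttt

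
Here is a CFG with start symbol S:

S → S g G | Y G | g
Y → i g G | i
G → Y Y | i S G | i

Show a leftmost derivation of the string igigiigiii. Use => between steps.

S => YG   [S → Y G]
YG => igGG   [Y → i g G]
igGG => igYYG   [G → Y Y]
igYYG => igigGYG   [Y → i g G]
igigGYG => igigYYYG   [G → Y Y]
igigYYYG => igigiYYG   [Y → i]
igigiYYG => igigiigGYG   [Y → i g G]
igigiigGYG => igigiigiYG   [G → i]
igigiigiYG => igigiigiiG   [Y → i]
igigiigiiG => igigiigiii   [G → i]

S => YG => igGG => igYYG => igigGYG => igigYYYG => igigiYYG => igigiigGYG => igigiigiYG => igigiigiiG => igigiigiii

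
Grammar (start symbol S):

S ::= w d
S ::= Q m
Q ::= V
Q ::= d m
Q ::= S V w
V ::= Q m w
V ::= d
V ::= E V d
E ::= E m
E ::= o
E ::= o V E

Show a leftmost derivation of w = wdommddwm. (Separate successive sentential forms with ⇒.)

S ⇒ Qm ⇒ SVwm ⇒ wdVwm ⇒ wdEVdwm ⇒ wdEmVdwm ⇒ wdEmmVdwm ⇒ wdommVdwm ⇒ wdommddwm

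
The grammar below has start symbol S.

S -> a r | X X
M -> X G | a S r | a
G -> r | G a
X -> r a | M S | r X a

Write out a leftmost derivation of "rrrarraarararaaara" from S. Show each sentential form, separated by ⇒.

S ⇒ XX   [S -> X X]
XX ⇒ rXaX   [X -> r X a]
rXaX ⇒ rrXaaX   [X -> r X a]
rrXaaX ⇒ rrrXaaaX   [X -> r X a]
rrrXaaaX ⇒ rrrMSaaaX   [X -> M S]
rrrMSaaaX ⇒ rrraSrSaaaX   [M -> a S r]
rrraSrSaaaX ⇒ rrraXXrSaaaX   [S -> X X]
rrraXXrSaaaX ⇒ rrrarXaXrSaaaX   [X -> r X a]
rrrarXaXrSaaaX ⇒ rrrarraaXrSaaaX   [X -> r a]
rrrarraaXrSaaaX ⇒ rrrarraararSaaaX   [X -> r a]
rrrarraararSaaaX ⇒ rrrarraarararaaaX   [S -> a r]
rrrarraarararaaaX ⇒ rrrarraarararaaara   [X -> r a]

S ⇒ XX ⇒ rXaX ⇒ rrXaaX ⇒ rrrXaaaX ⇒ rrrMSaaaX ⇒ rrraSrSaaaX ⇒ rrraXXrSaaaX ⇒ rrrarXaXrSaaaX ⇒ rrrarraaXrSaaaX ⇒ rrrarraararSaaaX ⇒ rrrarraarararaaaX ⇒ rrrarraarararaaara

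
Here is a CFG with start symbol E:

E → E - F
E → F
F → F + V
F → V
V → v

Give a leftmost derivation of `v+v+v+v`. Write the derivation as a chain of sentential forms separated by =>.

E => F => F+V => F+V+V => F+V+V+V => V+V+V+V => v+V+V+V => v+v+V+V => v+v+v+V => v+v+v+v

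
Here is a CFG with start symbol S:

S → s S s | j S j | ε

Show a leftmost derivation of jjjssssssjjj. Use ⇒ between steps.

S ⇒ jSj   [S → j S j]
jSj ⇒ jjSjj   [S → j S j]
jjSjj ⇒ jjjSjjj   [S → j S j]
jjjSjjj ⇒ jjjsSsjjj   [S → s S s]
jjjsSsjjj ⇒ jjjssSssjjj   [S → s S s]
jjjssSssjjj ⇒ jjjsssSsssjjj   [S → s S s]
jjjsssSsssjjj ⇒ jjjssssssjjj   [S → ε]

S ⇒ jSj ⇒ jjSjj ⇒ jjjSjjj ⇒ jjjsSsjjj ⇒ jjjssSssjjj ⇒ jjjsssSsssjjj ⇒ jjjssssssjjj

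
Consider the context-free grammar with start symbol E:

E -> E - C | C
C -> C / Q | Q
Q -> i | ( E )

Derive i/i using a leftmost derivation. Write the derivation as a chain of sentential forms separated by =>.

E=>C=>C/Q=>Q/Q=>i/Q=>i/i

E => C   [E -> C]
C => C/Q   [C -> C / Q]
C/Q => Q/Q   [C -> Q]
Q/Q => i/Q   [Q -> i]
i/Q => i/i   [Q -> i]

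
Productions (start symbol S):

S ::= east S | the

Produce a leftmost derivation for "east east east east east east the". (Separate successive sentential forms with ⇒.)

S ⇒ east S   [S ::= east S]
east S ⇒ east east S   [S ::= east S]
east east S ⇒ east east east S   [S ::= east S]
east east east S ⇒ east east east east S   [S ::= east S]
east east east east S ⇒ east east east east east S   [S ::= east S]
east east east east east S ⇒ east east east east east east S   [S ::= east S]
east east east east east east S ⇒ east east east east east east the   [S ::= the]

S ⇒ east S ⇒ east east S ⇒ east east east S ⇒ east east east east S ⇒ east east east east east S ⇒ east east east east east east S ⇒ east east east east east east the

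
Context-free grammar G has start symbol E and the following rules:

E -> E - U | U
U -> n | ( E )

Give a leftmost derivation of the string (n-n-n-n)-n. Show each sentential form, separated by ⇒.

E ⇒ E-U   [E -> E - U]
E-U ⇒ U-U   [E -> U]
U-U ⇒ (E)-U   [U -> ( E )]
(E)-U ⇒ (E-U)-U   [E -> E - U]
(E-U)-U ⇒ (E-U-U)-U   [E -> E - U]
(E-U-U)-U ⇒ (E-U-U-U)-U   [E -> E - U]
(E-U-U-U)-U ⇒ (U-U-U-U)-U   [E -> U]
(U-U-U-U)-U ⇒ (n-U-U-U)-U   [U -> n]
(n-U-U-U)-U ⇒ (n-n-U-U)-U   [U -> n]
(n-n-U-U)-U ⇒ (n-n-n-U)-U   [U -> n]
(n-n-n-U)-U ⇒ (n-n-n-n)-U   [U -> n]
(n-n-n-n)-U ⇒ (n-n-n-n)-n   [U -> n]

E ⇒ E-U ⇒ U-U ⇒ (E)-U ⇒ (E-U)-U ⇒ (E-U-U)-U ⇒ (E-U-U-U)-U ⇒ (U-U-U-U)-U ⇒ (n-U-U-U)-U ⇒ (n-n-U-U)-U ⇒ (n-n-n-U)-U ⇒ (n-n-n-n)-U ⇒ (n-n-n-n)-n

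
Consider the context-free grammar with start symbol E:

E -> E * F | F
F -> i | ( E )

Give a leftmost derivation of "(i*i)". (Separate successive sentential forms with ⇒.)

E ⇒ F ⇒ (E) ⇒ (E*F) ⇒ (F*F) ⇒ (i*F) ⇒ (i*i)

E ⇒ F   [E -> F]
F ⇒ (E)   [F -> ( E )]
(E) ⇒ (E*F)   [E -> E * F]
(E*F) ⇒ (F*F)   [E -> F]
(F*F) ⇒ (i*F)   [F -> i]
(i*F) ⇒ (i*i)   [F -> i]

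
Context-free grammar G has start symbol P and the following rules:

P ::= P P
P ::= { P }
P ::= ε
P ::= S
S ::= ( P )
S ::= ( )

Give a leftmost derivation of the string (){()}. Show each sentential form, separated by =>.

P => PP => SP => ()P => (){P} => (){S} => (){()}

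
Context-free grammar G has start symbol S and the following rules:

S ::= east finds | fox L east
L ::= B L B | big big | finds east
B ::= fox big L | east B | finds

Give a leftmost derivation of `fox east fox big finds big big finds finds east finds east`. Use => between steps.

S => fox L east   [S ::= fox L east]
fox L east => fox B L B east   [L ::= B L B]
fox B L B east => fox east B L B east   [B ::= east B]
fox east B L B east => fox east fox big L L B east   [B ::= fox big L]
fox east fox big L L B east => fox east fox big B L B L B east   [L ::= B L B]
fox east fox big B L B L B east => fox east fox big finds L B L B east   [B ::= finds]
fox east fox big finds L B L B east => fox east fox big finds big big B L B east   [L ::= big big]
fox east fox big finds big big B L B east => fox east fox big finds big big finds L B east   [B ::= finds]
fox east fox big finds big big finds L B east => fox east fox big finds big big finds finds east B east   [L ::= finds east]
fox east fox big finds big big finds finds east B east => fox east fox big finds big big finds finds east finds east   [B ::= finds]

S => fox L east => fox B L B east => fox east B L B east => fox east fox big L L B east => fox east fox big B L B L B east => fox east fox big finds L B L B east => fox east fox big finds big big B L B east => fox east fox big finds big big finds L B east => fox east fox big finds big big finds finds east B east => fox east fox big finds big big finds finds east finds east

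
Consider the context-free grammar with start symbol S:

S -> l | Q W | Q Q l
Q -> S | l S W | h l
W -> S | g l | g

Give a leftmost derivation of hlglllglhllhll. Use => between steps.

S => QQl   [S -> Q Q l]
QQl => SQl   [Q -> S]
SQl => QWQl   [S -> Q W]
QWQl => SWQl   [Q -> S]
SWQl => QWWQl   [S -> Q W]
QWWQl => hlWWQl   [Q -> h l]
hlWWQl => hlglWQl   [W -> g l]
hlglWQl => hlglSQl   [W -> S]
hlglSQl => hlglQQlQl   [S -> Q Q l]
hlglQQlQl => hlgllSWQlQl   [Q -> l S W]
hlgllSWQlQl => hlglllWQlQl   [S -> l]
hlglllWQlQl => hlglllglQlQl   [W -> g l]
hlglllglQlQl => hlglllglhllQl   [Q -> h l]
hlglllglhllQl => hlglllglhllhll   [Q -> h l]

S=>QQl=>SQl=>QWQl=>SWQl=>QWWQl=>hlWWQl=>hlglWQl=>hlglSQl=>hlglQQlQl=>hlgllSWQlQl=>hlglllWQlQl=>hlglllglQlQl=>hlglllglhllQl=>hlglllglhllhll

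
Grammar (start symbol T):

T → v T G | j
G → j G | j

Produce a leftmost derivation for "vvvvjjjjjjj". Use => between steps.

T => vTG   [T → v T G]
vTG => vvTGG   [T → v T G]
vvTGG => vvvTGGG   [T → v T G]
vvvTGGG => vvvvTGGGG   [T → v T G]
vvvvTGGGG => vvvvjGGGG   [T → j]
vvvvjGGGG => vvvvjjGGG   [G → j]
vvvvjjGGG => vvvvjjjGGG   [G → j G]
vvvvjjjGGG => vvvvjjjjGG   [G → j]
vvvvjjjjGG => vvvvjjjjjG   [G → j]
vvvvjjjjjG => vvvvjjjjjjG   [G → j G]
vvvvjjjjjjG => vvvvjjjjjjj   [G → j]

T => vTG => vvTGG => vvvTGGG => vvvvTGGGG => vvvvjGGGG => vvvvjjGGG => vvvvjjjGGG => vvvvjjjjGG => vvvvjjjjjG => vvvvjjjjjjG => vvvvjjjjjjj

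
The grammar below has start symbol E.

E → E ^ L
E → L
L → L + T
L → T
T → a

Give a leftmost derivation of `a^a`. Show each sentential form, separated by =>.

E => E^L   [E → E ^ L]
E^L => L^L   [E → L]
L^L => T^L   [L → T]
T^L => a^L   [T → a]
a^L => a^T   [L → T]
a^T => a^a   [T → a]

E=>E^L=>L^L=>T^L=>a^L=>a^T=>a^a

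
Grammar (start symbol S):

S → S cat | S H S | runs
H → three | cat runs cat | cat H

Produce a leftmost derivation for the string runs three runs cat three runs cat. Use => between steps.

S => S cat   [S → S cat]
S cat => S H S cat   [S → S H S]
S H S cat => S cat H S cat   [S → S cat]
S cat H S cat => S H S cat H S cat   [S → S H S]
S H S cat H S cat => runs H S cat H S cat   [S → runs]
runs H S cat H S cat => runs three S cat H S cat   [H → three]
runs three S cat H S cat => runs three runs cat H S cat   [S → runs]
runs three runs cat H S cat => runs three runs cat three S cat   [H → three]
runs three runs cat three S cat => runs three runs cat three runs cat   [S → runs]

S => S cat => S H S cat => S cat H S cat => S H S cat H S cat => runs H S cat H S cat => runs three S cat H S cat => runs three runs cat H S cat => runs three runs cat three S cat => runs three runs cat three runs cat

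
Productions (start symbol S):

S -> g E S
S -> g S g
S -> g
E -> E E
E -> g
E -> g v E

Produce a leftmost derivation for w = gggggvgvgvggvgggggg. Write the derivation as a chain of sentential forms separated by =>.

S => gSg => ggSgg => gggSggg => ggggESggg => gggggvESggg => gggggvgvESggg => gggggvgvgvESggg => gggggvgvgvEESggg => gggggvgvgvgESggg => gggggvgvgvggvESggg => gggggvgvgvggvEESggg => gggggvgvgvggvgESggg => gggggvgvgvggvggSggg => gggggvgvgvggvgggggg

S => gSg   [S -> g S g]
gSg => ggSgg   [S -> g S g]
ggSgg => gggSggg   [S -> g S g]
gggSggg => ggggESggg   [S -> g E S]
ggggESggg => gggggvESggg   [E -> g v E]
gggggvESggg => gggggvgvESggg   [E -> g v E]
gggggvgvESggg => gggggvgvgvESggg   [E -> g v E]
gggggvgvgvESggg => gggggvgvgvEESggg   [E -> E E]
gggggvgvgvEESggg => gggggvgvgvgESggg   [E -> g]
gggggvgvgvgESggg => gggggvgvgvggvESggg   [E -> g v E]
gggggvgvgvggvESggg => gggggvgvgvggvEESggg   [E -> E E]
gggggvgvgvggvEESggg => gggggvgvgvggvgESggg   [E -> g]
gggggvgvgvggvgESggg => gggggvgvgvggvggSggg   [E -> g]
gggggvgvgvggvggSggg => gggggvgvgvggvgggggg   [S -> g]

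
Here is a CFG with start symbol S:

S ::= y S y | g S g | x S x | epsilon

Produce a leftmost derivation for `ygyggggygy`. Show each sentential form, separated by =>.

S=>ySy=>ygSgy=>ygySygy=>ygygSgygy=>ygyggSggygy=>ygyggggygy

S => ySy   [S ::= y S y]
ySy => ygSgy   [S ::= g S g]
ygSgy => ygySygy   [S ::= y S y]
ygySygy => ygygSgygy   [S ::= g S g]
ygygSgygy => ygyggSggygy   [S ::= g S g]
ygyggSggygy => ygyggggygy   [S ::= epsilon]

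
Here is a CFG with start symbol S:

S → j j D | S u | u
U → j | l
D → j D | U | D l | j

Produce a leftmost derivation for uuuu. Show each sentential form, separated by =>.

S => Su => Suu => Suuu => uuuu

S => Su   [S → S u]
Su => Suu   [S → S u]
Suu => Suuu   [S → S u]
Suuu => uuuu   [S → u]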